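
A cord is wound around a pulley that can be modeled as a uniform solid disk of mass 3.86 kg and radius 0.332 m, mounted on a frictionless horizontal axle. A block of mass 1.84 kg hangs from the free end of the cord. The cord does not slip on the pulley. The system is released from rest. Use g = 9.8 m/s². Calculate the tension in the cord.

I = ½MR² = (1/2)(3.86)(0.332)² = 0.2127 kg·m².
Block: mg − T = ma. Pulley: TR = Iα. No-slip: a = αR, so T = (I/R²)a = 1.930·a.
Then mg = (m + 1.930)a, so a = (1.84)(9.8)/(1.84 + 1.930) = 4.783 m/s².
T = 1.930·a = 9.231 N.

T ≈ 9.23 N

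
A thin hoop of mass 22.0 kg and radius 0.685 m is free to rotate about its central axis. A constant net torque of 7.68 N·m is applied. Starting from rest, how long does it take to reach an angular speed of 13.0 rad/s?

t ≈ 17.5 s

I = MR² = (22.0)(0.685)² = 10.32 kg·m².
α = τ/I = 7.68/10.32 = 0.7440 rad/s².
ω = αt ⇒ t = ω/α = 13.0/0.7440 = 17.47 s.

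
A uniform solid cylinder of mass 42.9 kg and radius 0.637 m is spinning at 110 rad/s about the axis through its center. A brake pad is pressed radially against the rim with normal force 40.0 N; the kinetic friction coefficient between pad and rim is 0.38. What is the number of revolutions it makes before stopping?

≈ 866 revolutions

I = ½MR² = (1/2)(42.9)(0.637)² = 8.704 kg·m².
Friction force f = μN = (0.38)(40.0) = 15.20 N at the rim; torque magnitude τ = fR = 9.682 N·m, opposing ω.
|α| = τ/I = 9.682/8.704 = 1.112 rad/s² (deceleration).
ω² = ω₀² − 2|α|θ with ω = 0 ⇒ θ = ω₀²/(2|α|) = 5438 rad = 865.6 rev.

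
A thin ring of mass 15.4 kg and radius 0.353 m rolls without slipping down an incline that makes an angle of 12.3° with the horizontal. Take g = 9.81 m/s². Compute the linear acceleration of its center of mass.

Translation along the incline: Mg sinθ − f = Ma.
Rotation about the center: fR = Iα with I = MR². No-slip gives a = αR, so f = (I/R²)a = M a.
Substituting: Mg sinθ = (1 + 1.000)Ma, so a = g sinθ/(1 + 1.000) = (9.81) sin 12.3° / 2.000 = 1.045 m/s².

a ≈ 1.04 m/s²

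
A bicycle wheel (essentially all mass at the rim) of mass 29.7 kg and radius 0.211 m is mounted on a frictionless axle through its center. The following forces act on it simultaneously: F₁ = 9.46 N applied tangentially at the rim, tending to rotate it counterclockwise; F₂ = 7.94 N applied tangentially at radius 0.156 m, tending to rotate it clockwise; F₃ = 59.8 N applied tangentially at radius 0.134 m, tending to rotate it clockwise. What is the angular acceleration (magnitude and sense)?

I = MR² = (29.7)(0.211)² = 1.322 kg·m².
Taking counterclockwise as positive: τ₁ = +(9.46)(0.211) = +1.996 N·m; τ₂ = −(7.94)(0.156) = −1.239 N·m; τ₃ = −(59.8)(0.134) = −8.013 N·m.
Net torque τ = -7.256 N·m.
α = τ/I = -7.256/1.322 = -5.487 rad/s².

α ≈ 5.49 rad/s², clockwise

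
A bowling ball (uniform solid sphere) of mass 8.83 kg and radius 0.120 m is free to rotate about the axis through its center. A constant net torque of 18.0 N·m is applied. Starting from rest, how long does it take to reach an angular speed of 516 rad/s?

I = (2/5)MR² = (2/5)(8.83)(0.120)² = 0.05086 kg·m².
α = τ/I = 18.0/0.05086 = 353.9 rad/s².
ω = αt ⇒ t = ω/α = 516/353.9 = 1.458 s.

t ≈ 1.46 s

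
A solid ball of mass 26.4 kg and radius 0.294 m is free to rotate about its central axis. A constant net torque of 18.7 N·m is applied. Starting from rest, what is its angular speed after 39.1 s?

ω ≈ 801 rad/s

I = (2/5)MR² = (2/5)(26.4)(0.294)² = 0.9128 kg·m².
α = τ/I = 18.7/0.9128 = 20.49 rad/s².
ω = ω₀ + αt = 0 + (20.49)(39.1) = 801.1 rad/s.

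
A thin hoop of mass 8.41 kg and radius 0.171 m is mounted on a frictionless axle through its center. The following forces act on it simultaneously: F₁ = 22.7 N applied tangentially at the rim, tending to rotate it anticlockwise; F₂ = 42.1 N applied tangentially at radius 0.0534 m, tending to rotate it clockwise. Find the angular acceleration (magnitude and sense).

α ≈ 6.64 rad/s², anticlockwise

I = MR² = (8.41)(0.171)² = 0.2459 kg·m².
Taking anticlockwise as positive: τ₁ = +(22.7)(0.171) = +3.882 N·m; τ₂ = −(42.1)(0.0534) = −2.248 N·m.
Net torque τ = 1.634 N·m.
α = τ/I = 1.634/0.2459 = 6.643 rad/s².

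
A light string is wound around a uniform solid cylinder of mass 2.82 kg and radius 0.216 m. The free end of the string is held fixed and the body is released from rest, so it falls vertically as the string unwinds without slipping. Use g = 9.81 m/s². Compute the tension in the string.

Translation: Mg − T = Ma. Rotation about the center: TR = Iα with I = ½MR².
With a = αR: T = (I/R²)a = (1/2)M a, so Mg = (1 + 0.5000)Ma.
a = g/(1 + 0.5000) = 9.81/1.500 = 6.540 m/s².
T = 0.5000·M·a = (0.5000)(2.82)(6.540) = 9.221 N.

T ≈ 9.22 N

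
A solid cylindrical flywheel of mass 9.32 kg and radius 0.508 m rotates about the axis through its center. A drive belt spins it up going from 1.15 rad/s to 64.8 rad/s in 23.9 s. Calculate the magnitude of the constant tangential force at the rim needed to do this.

F ≈ 6.30 N

I = ½MR² = (1/2)(9.32)(0.508)² = 1.203 kg·m².
α = Δω/Δt = (64.8 − 1.15)/23.9 = 2.663 rad/s².
The required torque is τ = Iα = (1.203)(2.663) = 3.203 N·m.
A tangential force at the rim gives τ = FR, so F = τ/R = 3.203/0.508 = 6.304 N.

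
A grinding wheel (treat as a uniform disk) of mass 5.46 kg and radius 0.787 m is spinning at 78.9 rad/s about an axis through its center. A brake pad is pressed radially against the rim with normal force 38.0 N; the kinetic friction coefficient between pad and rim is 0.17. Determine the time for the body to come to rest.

t ≈ 26.2 s

I = ½MR² = (1/2)(5.46)(0.787)² = 1.691 kg·m².
Friction force f = μN = (0.17)(38.0) = 6.460 N at the rim; torque magnitude τ = fR = 5.084 N·m, opposing ω.
|α| = τ/I = 5.084/1.691 = 3.007 rad/s² (deceleration).
0 = ω₀ − |α|t ⇒ t = ω₀/|α| = 78.9/3.007 = 26.24 s.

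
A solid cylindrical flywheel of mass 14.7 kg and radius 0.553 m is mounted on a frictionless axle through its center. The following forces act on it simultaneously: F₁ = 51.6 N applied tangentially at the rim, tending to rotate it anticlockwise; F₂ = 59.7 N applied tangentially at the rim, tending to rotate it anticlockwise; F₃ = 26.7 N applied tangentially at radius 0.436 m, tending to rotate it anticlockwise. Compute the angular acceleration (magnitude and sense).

α ≈ 32.6 rad/s², anticlockwise

I = ½MR² = (1/2)(14.7)(0.553)² = 2.248 kg·m².
Taking anticlockwise as positive: τ₁ = +(51.6)(0.553) = +28.53 N·m; τ₂ = +(59.7)(0.553) = +33.01 N·m; τ₃ = +(26.7)(0.436) = +11.64 N·m.
Net torque τ = 73.19 N·m.
α = τ/I = 73.19/2.248 = 32.56 rad/s².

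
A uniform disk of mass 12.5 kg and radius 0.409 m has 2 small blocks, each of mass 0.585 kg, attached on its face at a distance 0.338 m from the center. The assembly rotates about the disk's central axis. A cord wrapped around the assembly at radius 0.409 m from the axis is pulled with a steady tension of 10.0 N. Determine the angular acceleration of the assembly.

α ≈ 3.47 rad/s²

I_disk = ½MR² = ½(12.5)(0.409)² = 1.046 kg·m².
I_blocks = 2·m·r² = 2(0.585)(0.338)² = 0.1337 kg·m².
Total I = 1.179 kg·m².
τ = F r = (10.0)(0.409) = 4.090 N·m.
α = τ/I = 4.090/1.179 = 3.469 rad/s².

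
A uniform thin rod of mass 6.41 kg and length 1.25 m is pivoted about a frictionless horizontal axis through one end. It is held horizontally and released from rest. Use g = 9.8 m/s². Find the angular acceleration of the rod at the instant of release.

About the pivot, I = (1/3)ML² = (1/3)(6.41)(1.25)² = 3.339 kg·m².
The weight acts at the center, a distance L/2 = 0.6250 m from the pivot; τ = Mg(L/2) = 39.26 N·m.
α = τ/I = 39.26/3.339 = 11.76 rad/s².
(Equivalently α = (3g/(2L)) = 11.76 rad/s².)

α ≈ 11.8 rad/s²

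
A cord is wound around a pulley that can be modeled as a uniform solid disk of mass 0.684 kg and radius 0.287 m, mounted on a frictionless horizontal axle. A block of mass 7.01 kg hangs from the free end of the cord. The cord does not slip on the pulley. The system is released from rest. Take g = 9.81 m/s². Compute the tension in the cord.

I = ½MR² = (1/2)(0.684)(0.287)² = 0.02817 kg·m².
Block: mg − T = ma. Pulley: TR = Iα. No-slip: a = αR, so T = (I/R²)a = 0.3420·a.
Then mg = (m + 0.3420)a, so a = (7.01)(9.81)/(7.01 + 0.3420) = 9.354 m/s².
T = 0.3420·a = 3.199 N.

T ≈ 3.20 N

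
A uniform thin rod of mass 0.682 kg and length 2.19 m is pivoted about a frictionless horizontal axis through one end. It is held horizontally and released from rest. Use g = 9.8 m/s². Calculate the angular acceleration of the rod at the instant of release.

About the pivot, I = (1/3)ML² = (1/3)(0.682)(2.19)² = 1.090 kg·m².
The weight acts at the center, a distance L/2 = 1.095 m from the pivot; τ = Mg(L/2) = 7.319 N·m.
α = τ/I = 7.319/1.090 = 6.712 rad/s².
(Equivalently α = (3g/(2L)) = 6.712 rad/s².)

α ≈ 6.71 rad/s²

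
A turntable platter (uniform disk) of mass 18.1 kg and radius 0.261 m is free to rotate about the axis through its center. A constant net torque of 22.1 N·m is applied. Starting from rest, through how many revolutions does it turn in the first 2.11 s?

≈ 12.7 revolutions

I = ½MR² = (1/2)(18.1)(0.261)² = 0.6165 kg·m².
α = τ/I = 22.1/0.6165 = 35.85 rad/s².
θ = ½αt² = ½(35.85)(2.11)² = 79.80 rad.
Revolutions = θ/(2π) = 12.70.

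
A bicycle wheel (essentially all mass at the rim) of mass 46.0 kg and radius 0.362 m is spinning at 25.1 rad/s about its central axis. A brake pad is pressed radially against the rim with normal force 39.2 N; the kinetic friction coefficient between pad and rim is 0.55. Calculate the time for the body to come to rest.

t ≈ 19.4 s

I = MR² = (46.0)(0.362)² = 6.028 kg·m².
Friction force f = μN = (0.55)(39.2) = 21.56 N at the rim; torque magnitude τ = fR = 7.805 N·m, opposing ω.
|α| = τ/I = 7.805/6.028 = 1.295 rad/s² (deceleration).
0 = ω₀ − |α|t ⇒ t = ω₀/|α| = 25.1/1.295 = 19.39 s.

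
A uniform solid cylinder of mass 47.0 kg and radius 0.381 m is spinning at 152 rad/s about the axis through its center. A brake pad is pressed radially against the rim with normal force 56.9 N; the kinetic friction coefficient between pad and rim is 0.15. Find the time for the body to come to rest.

I = ½MR² = (1/2)(47.0)(0.381)² = 3.411 kg·m².
Friction force f = μN = (0.15)(56.9) = 8.535 N at the rim; torque magnitude τ = fR = 3.252 N·m, opposing ω.
|α| = τ/I = 3.252/3.411 = 0.9533 rad/s² (deceleration).
0 = ω₀ − |α|t ⇒ t = ω₀/|α| = 152/0.9533 = 159.5 s.

t ≈ 159 s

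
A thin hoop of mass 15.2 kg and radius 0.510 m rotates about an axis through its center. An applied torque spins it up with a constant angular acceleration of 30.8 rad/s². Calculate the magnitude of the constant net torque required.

τ ≈ 122 N·m

I = MR² = (15.2)(0.510)² = 3.954 kg·m².
τ = Iα = (3.954)(30.80) = 121.8 N·m.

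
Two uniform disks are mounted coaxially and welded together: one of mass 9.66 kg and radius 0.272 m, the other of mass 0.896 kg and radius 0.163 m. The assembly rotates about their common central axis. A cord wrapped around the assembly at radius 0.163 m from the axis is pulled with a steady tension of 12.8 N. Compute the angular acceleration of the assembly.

α ≈ 5.65 rad/s²

I = ½M₁R₁² + ½M₂R₂² = ½(9.66)(0.272)² + ½(0.896)(0.163)² = 0.3692 kg·m².
τ = F r = (12.8)(0.163) = 2.086 N·m.
α = τ/I = 2.086/0.3692 = 5.650 rad/s².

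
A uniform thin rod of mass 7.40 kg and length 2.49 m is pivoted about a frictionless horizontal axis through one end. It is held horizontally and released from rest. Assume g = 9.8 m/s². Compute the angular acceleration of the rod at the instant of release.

α ≈ 5.90 rad/s²

About the pivot, I = (1/3)ML² = (1/3)(7.40)(2.49)² = 15.29 kg·m².
The weight acts at the center, a distance L/2 = 1.245 m from the pivot; τ = Mg(L/2) = 90.29 N·m.
α = τ/I = 90.29/15.29 = 5.904 rad/s².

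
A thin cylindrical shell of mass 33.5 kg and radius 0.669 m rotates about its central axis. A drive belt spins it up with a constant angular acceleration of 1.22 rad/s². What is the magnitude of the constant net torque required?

τ ≈ 18.3 N·m

I = MR² = (33.5)(0.669)² = 14.99 kg·m².
τ = Iα = (14.99)(1.220) = 18.29 N·m.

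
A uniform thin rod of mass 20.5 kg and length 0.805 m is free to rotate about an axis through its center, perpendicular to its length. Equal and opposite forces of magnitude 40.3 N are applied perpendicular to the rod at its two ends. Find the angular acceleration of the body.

I = (1/12)ML² = (1/12)(20.5)(0.805)² = 1.107 kg·m².
The couple gives τ = F·(L/2) + F·(L/2) = F L = (40.3)(0.805) = 32.44 N·m.
From τ = Iα: α = 32.44/1.107 = 29.30 rad/s².

α ≈ 29.3 rad/s²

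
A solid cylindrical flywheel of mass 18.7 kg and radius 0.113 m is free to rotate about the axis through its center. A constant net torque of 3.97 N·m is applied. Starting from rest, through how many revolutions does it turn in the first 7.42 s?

I = ½MR² = (1/2)(18.7)(0.113)² = 0.1194 kg·m².
α = τ/I = 3.97/0.1194 = 33.25 rad/s².
θ = ½αt² = ½(33.25)(7.42)² = 915.4 rad.
Revolutions = θ/(2π) = 145.7.

≈ 146 revolutions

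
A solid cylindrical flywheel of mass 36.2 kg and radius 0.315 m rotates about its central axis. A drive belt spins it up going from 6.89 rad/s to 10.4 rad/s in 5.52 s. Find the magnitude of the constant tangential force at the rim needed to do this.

I = ½MR² = (1/2)(36.2)(0.315)² = 1.796 kg·m².
α = Δω/Δt = (10.4 − 6.89)/5.52 = 0.6359 rad/s².
The required torque is τ = Iα = (1.796)(0.6359) = 1.142 N·m.
A tangential force at the rim gives τ = FR, so F = τ/R = 1.142/0.315 = 3.625 N.

F ≈ 3.63 N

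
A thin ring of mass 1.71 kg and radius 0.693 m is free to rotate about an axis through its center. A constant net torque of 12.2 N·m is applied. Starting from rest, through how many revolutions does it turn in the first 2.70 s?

I = MR² = (1.71)(0.693)² = 0.8212 kg·m².
α = τ/I = 12.2/0.8212 = 14.86 rad/s².
θ = ½αt² = ½(14.86)(2.70)² = 54.15 rad.
Revolutions = θ/(2π) = 8.618.

≈ 8.62 revolutions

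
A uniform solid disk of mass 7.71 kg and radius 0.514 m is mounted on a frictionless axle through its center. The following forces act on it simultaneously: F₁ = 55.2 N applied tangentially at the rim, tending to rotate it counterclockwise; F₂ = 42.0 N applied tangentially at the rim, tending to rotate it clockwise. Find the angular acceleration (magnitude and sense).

I = ½MR² = (1/2)(7.71)(0.514)² = 1.018 kg·m².
Taking counterclockwise as positive: τ₁ = +(55.2)(0.514) = +28.37 N·m; τ₂ = −(42.0)(0.514) = −21.59 N·m.
Net torque τ = 6.785 N·m.
α = τ/I = 6.785/1.018 = 6.662 rad/s².

α ≈ 6.66 rad/s², counterclockwise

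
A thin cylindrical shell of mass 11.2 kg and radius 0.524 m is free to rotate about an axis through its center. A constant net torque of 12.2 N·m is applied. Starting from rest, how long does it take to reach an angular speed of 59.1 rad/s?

t ≈ 14.9 s

I = MR² = (11.2)(0.524)² = 3.075 kg·m².
α = τ/I = 12.2/3.075 = 3.967 rad/s².
ω = αt ⇒ t = ω/α = 59.1/3.967 = 14.90 s.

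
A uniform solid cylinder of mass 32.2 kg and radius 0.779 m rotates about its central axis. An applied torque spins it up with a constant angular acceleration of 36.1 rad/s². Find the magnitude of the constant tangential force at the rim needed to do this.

I = ½MR² = (1/2)(32.2)(0.779)² = 9.770 kg·m².
The required torque is τ = Iα = (9.770)(36.10) = 352.7 N·m.
A tangential force at the rim gives τ = FR, so F = τ/R = 352.7/0.779 = 452.8 N.

F ≈ 453 N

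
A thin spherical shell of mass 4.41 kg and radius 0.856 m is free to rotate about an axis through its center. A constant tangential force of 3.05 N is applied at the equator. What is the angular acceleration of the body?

α ≈ 1.21 rad/s²

I = (2/3)MR² = (2/3)(4.41)(0.856)² = 2.154 kg·m².
τ = F R = (3.05)(0.856) = 2.611 N·m.
Newton's second law for rotation, τ = Iα, gives α = τ/I = 2.611/2.154 = 1.212 rad/s².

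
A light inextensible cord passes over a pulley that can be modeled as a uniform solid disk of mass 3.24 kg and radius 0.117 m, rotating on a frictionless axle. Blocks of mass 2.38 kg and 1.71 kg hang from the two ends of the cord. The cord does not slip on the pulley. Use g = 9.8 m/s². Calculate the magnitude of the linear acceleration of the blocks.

a ≈ 1.15 m/s²

I = ½MR² = (1/2)(3.24)(0.117)² = 0.02218 kg·m².
Heavier block: m₁g − T₁ = m₁a. Lighter block: T₂ − m₂g = m₂a.
Pulley: (T₁ − T₂)R = Iα = I(a/R), so T₁ − T₂ = (I/R²)a = (1/2)M_p a = 1.620·a.
Adding the three: (m₁ − m₂)g = (m₁ + m₂ + 1.620)a, so a = (2.38 − 1.71)(9.8)/(2.38 + 1.71 + 1.620) = 1.150 m/s².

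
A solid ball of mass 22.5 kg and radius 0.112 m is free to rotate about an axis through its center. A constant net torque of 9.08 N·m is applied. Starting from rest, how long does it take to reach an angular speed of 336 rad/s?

t ≈ 4.18 s

I = (2/5)MR² = (2/5)(22.5)(0.112)² = 0.1129 kg·m².
α = τ/I = 9.08/0.1129 = 80.43 rad/s².
ω = αt ⇒ t = ω/α = 336/80.43 = 4.178 s.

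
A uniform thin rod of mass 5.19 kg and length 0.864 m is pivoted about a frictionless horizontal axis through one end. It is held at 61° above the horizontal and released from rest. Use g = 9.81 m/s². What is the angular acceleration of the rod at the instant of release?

α ≈ 8.26 rad/s²

About the pivot, I = (1/3)ML² = (1/3)(5.19)(0.864)² = 1.291 kg·m².
The weight acts at the center, a distance L/2 = 0.4320 m from the pivot; τ = Mg(L/2) cos 61° = 10.66 N·m.
α = τ/I = 10.66/1.291 = 8.257 rad/s².
(Equivalently α = (3g/(2L)) cos 61° = 8.257 rad/s².)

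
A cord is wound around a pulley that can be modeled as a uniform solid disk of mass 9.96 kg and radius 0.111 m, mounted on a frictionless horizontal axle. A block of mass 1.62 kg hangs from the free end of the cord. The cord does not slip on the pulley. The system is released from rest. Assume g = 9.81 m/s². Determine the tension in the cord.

T ≈ 12.0 N

I = ½MR² = (1/2)(9.96)(0.111)² = 0.06136 kg·m².
Block: mg − T = ma. Pulley: TR = Iα. No-slip: a = αR, so T = (I/R²)a = 4.980·a.
Then mg = (m + 4.980)a, so a = (1.62)(9.81)/(1.62 + 4.980) = 2.408 m/s².
T = 4.980·a = 11.99 N.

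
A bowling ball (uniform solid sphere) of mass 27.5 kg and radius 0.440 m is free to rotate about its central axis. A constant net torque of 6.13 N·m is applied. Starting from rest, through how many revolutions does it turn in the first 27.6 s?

≈ 174 revolutions

I = (2/5)MR² = (2/5)(27.5)(0.440)² = 2.130 kg·m².
α = τ/I = 6.13/2.130 = 2.878 rad/s².
θ = ½αt² = ½(2.878)(27.6)² = 1096 rad.
Revolutions = θ/(2π) = 174.5.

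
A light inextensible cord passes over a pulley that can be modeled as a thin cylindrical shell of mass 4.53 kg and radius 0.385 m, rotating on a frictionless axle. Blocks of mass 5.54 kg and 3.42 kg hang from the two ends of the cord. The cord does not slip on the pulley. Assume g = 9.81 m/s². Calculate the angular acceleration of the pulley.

α ≈ 4.00 rad/s²

I = MR² = (4.53)(0.385)² = 0.6715 kg·m².
Heavier block: m₁g − T₁ = m₁a. Lighter block: T₂ − m₂g = m₂a.
Pulley: (T₁ − T₂)R = Iα = I(a/R), so T₁ − T₂ = (I/R²)a = 1·M_p a = 4.530·a.
Adding the three: (m₁ − m₂)g = (m₁ + m₂ + 4.530)a, so a = (5.54 − 3.42)(9.81)/(5.54 + 3.42 + 4.530) = 1.542 m/s².
α = a/R = 1.542/0.385 = 4.004 rad/s².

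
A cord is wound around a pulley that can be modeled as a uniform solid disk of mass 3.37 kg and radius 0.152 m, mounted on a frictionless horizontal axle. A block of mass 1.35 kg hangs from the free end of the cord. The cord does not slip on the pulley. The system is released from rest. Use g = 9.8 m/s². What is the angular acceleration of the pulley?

α ≈ 28.7 rad/s²

I = ½MR² = (1/2)(3.37)(0.152)² = 0.03893 kg·m².
Block: mg − T = ma. Pulley: TR = Iα. No-slip: a = αR, so T = (I/R²)a = 1.685·a.
Then mg = (m + 1.685)a, so a = (1.35)(9.8)/(1.35 + 1.685) = 4.359 m/s².
α = a/R = 4.359/0.152 = 28.68 rad/s².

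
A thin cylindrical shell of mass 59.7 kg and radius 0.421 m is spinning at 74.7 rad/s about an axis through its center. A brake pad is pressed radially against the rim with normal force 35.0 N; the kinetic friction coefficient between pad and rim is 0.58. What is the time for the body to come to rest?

t ≈ 92.5 s

I = MR² = (59.7)(0.421)² = 10.58 kg·m².
Friction force f = μN = (0.58)(35.0) = 20.30 N at the rim; torque magnitude τ = fR = 8.546 N·m, opposing ω.
|α| = τ/I = 8.546/10.58 = 0.8077 rad/s² (deceleration).
0 = ω₀ − |α|t ⇒ t = ω₀/|α| = 74.7/0.8077 = 92.49 s.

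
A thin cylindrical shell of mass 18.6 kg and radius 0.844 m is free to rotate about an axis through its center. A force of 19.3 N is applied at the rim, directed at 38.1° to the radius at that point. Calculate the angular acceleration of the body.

I = MR² = (18.6)(0.844)² = 13.25 kg·m².
Only the tangential component produces torque: τ = F R sinθ = (19.3)(0.844) sin 38.1° = 10.05 N·m.
Newton's second law for rotation, τ = Iα, gives α = τ/I = 10.05/13.25 = 0.7586 rad/s².

α ≈ 0.759 rad/s²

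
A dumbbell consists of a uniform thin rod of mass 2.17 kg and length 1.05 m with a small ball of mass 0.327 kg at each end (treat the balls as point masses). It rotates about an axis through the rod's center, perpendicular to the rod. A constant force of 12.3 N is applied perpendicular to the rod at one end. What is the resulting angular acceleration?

I_rod = (1/12)ML² = (1/12)(2.17)(1.05)² = 0.1994 kg·m².
I_balls = 2·m·(L/2)² = 2(0.327)(0.5250)² = 0.1803 kg·m².
Total I = 0.3796 kg·m².
τ = F·(L/2) = (12.3)(0.525) = 6.458 N·m.
α = τ/I = 6.458/0.3796 = 17.01 rad/s².

α ≈ 17.0 rad/s²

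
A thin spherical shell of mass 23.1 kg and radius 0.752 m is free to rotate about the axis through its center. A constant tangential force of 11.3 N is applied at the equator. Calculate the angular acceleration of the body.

I = (2/3)MR² = (2/3)(23.1)(0.752)² = 8.709 kg·m².
τ = F R = (11.3)(0.752) = 8.498 N·m.
From τ = Iα: α = 8.498/8.709 = 0.9758 rad/s².

α ≈ 0.976 rad/s²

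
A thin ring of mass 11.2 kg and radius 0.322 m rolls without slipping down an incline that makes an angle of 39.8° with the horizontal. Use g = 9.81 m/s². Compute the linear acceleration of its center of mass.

Translation along the incline: Mg sinθ − f = Ma.
Rotation about the center: fR = Iα with I = MR². No-slip gives a = αR, so f = (I/R²)a = M a.
Substituting: Mg sinθ = (1 + 1.000)Ma, so a = g sinθ/(1 + 1.000) = (9.81) sin 39.8° / 2.000 = 3.140 m/s².

a ≈ 3.14 m/s²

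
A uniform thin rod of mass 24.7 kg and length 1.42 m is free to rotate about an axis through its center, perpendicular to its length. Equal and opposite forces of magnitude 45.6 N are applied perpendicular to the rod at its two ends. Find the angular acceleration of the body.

α ≈ 15.6 rad/s²

I = (1/12)ML² = (1/12)(24.7)(1.42)² = 4.150 kg·m².
The couple gives τ = F·(L/2) + F·(L/2) = F L = (45.6)(1.42) = 64.75 N·m.
From τ = Iα: α = 64.75/4.150 = 15.60 rad/s².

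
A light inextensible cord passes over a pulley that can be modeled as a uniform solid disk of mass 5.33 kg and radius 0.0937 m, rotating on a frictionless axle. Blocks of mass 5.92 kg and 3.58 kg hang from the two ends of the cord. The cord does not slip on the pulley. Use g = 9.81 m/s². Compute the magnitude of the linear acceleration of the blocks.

a ≈ 1.89 m/s²

I = ½MR² = (1/2)(5.33)(0.0937)² = 0.02340 kg·m².
Heavier block: m₁g − T₁ = m₁a. Lighter block: T₂ − m₂g = m₂a.
Pulley: (T₁ − T₂)R = Iα = I(a/R), so T₁ − T₂ = (I/R²)a = (1/2)M_p a = 2.665·a.
Adding the three: (m₁ − m₂)g = (m₁ + m₂ + 2.665)a, so a = (5.92 − 3.58)(9.81)/(5.92 + 3.58 + 2.665) = 1.887 m/s².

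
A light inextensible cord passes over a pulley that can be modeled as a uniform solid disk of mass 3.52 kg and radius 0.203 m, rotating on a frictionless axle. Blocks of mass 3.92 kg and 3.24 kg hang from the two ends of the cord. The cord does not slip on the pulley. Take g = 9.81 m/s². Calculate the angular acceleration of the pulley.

α ≈ 3.68 rad/s²

I = ½MR² = (1/2)(3.52)(0.203)² = 0.07253 kg·m².
Heavier block: m₁g − T₁ = m₁a. Lighter block: T₂ − m₂g = m₂a.
Pulley: (T₁ − T₂)R = Iα = I(a/R), so T₁ − T₂ = (I/R²)a = (1/2)M_p a = 1.760·a.
Adding the three: (m₁ − m₂)g = (m₁ + m₂ + 1.760)a, so a = (3.92 − 3.24)(9.81)/(3.92 + 3.24 + 1.760) = 0.7478 m/s².
α = a/R = 0.7478/0.203 = 3.684 rad/s².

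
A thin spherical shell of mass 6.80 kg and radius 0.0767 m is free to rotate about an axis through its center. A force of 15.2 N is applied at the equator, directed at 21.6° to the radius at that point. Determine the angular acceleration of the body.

I = (2/3)MR² = (2/3)(6.80)(0.0767)² = 0.02667 kg·m².
Only the tangential component produces torque: τ = F R sinθ = (15.2)(0.0767) sin 21.6° = 0.4292 N·m.
Newton's second law for rotation, τ = Iα, gives α = τ/I = 0.4292/0.02667 = 16.09 rad/s².

α ≈ 16.1 rad/s²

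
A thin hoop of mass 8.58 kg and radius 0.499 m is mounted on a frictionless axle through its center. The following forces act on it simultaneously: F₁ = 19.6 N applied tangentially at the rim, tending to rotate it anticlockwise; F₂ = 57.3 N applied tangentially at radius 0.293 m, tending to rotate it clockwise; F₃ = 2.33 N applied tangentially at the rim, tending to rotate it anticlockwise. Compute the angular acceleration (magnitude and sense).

α ≈ 2.74 rad/s², clockwise

I = MR² = (8.58)(0.499)² = 2.136 kg·m².
Taking anticlockwise as positive: τ₁ = +(19.6)(0.499) = +9.780 N·m; τ₂ = −(57.3)(0.293) = −16.79 N·m; τ₃ = +(2.33)(0.499) = +1.163 N·m.
Net torque τ = -5.846 N·m.
α = τ/I = -5.846/2.136 = -2.736 rad/s².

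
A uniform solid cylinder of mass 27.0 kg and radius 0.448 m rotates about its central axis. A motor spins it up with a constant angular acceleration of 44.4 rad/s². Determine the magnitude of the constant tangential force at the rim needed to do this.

I = ½MR² = (1/2)(27.0)(0.448)² = 2.710 kg·m².
The required torque is τ = Iα = (2.710)(44.40) = 120.3 N·m.
A tangential force at the rim gives τ = FR, so F = τ/R = 120.3/0.448 = 268.5 N.

F ≈ 269 N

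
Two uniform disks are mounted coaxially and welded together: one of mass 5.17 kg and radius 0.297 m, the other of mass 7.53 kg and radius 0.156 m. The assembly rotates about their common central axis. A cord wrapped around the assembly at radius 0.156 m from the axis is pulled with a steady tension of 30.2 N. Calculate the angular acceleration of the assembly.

α ≈ 14.7 rad/s²

I = ½M₁R₁² + ½M₂R₂² = ½(5.17)(0.297)² + ½(7.53)(0.156)² = 0.3196 kg·m².
τ = F r = (30.2)(0.156) = 4.711 N·m.
α = τ/I = 4.711/0.3196 = 14.74 rad/s².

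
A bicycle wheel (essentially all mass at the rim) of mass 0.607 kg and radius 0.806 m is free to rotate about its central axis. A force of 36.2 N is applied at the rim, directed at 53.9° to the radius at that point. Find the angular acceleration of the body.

α ≈ 59.8 rad/s²

I = MR² = (0.607)(0.806)² = 0.3943 kg·m².
Only the tangential component produces torque: τ = F R sinθ = (36.2)(0.806) sin 53.9° = 23.57 N·m.
From τ = Iα: α = 23.57/0.3943 = 59.78 rad/s².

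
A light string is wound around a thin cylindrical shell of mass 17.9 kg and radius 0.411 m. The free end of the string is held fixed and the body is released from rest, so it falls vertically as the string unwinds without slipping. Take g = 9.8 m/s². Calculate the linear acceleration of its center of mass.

a ≈ 4.90 m/s²

Translation: Mg − T = Ma. Rotation about the center: TR = Iα with I = MR².
With a = αR: T = (I/R²)a = M a, so Mg = (1 + 1.000)Ma.
a = g/(1 + 1.000) = 9.8/2.000 = 4.900 m/s².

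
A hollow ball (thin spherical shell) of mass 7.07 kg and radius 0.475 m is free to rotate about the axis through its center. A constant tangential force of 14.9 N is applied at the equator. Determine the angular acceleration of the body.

I = (2/3)MR² = (2/3)(7.07)(0.475)² = 1.063 kg·m².
τ = F R = (14.9)(0.475) = 7.077 N·m.
Newton's second law for rotation, τ = Iα, gives α = τ/I = 7.077/1.063 = 6.655 rad/s².

α ≈ 6.66 rad/s²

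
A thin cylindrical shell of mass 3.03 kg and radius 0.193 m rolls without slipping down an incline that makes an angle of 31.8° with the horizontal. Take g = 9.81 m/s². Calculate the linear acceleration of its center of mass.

Translation along the incline: Mg sinθ − f = Ma.
Rotation about the center: fR = Iα with I = MR². No-slip gives a = αR, so f = (I/R²)a = M a.
Substituting: Mg sinθ = (1 + 1.000)Ma, so a = g sinθ/(1 + 1.000) = (9.81) sin 31.8° / 2.000 = 2.585 m/s².

a ≈ 2.58 m/s²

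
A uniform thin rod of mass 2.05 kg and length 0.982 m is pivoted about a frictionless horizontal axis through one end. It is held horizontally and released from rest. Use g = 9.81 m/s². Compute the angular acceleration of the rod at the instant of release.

α ≈ 15.0 rad/s²

About the pivot, I = (1/3)ML² = (1/3)(2.05)(0.982)² = 0.6590 kg·m².
The weight acts at the center, a distance L/2 = 0.4910 m from the pivot; τ = Mg(L/2) = 9.874 N·m.
α = τ/I = 9.874/0.6590 = 14.98 rad/s².
(Equivalently α = (3g/(2L)) = 14.98 rad/s².)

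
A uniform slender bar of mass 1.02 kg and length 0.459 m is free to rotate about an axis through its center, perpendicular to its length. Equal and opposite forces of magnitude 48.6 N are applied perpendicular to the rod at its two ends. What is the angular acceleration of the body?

I = (1/12)ML² = (1/12)(1.02)(0.459)² = 0.01791 kg·m².
The couple gives τ = F·(L/2) + F·(L/2) = F L = (48.6)(0.459) = 22.31 N·m.
From τ = Iα: α = 22.31/0.01791 = 1246 rad/s².

α ≈ 1250 rad/s²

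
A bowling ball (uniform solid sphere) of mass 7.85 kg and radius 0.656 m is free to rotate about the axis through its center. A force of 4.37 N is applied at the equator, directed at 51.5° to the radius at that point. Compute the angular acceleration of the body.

α ≈ 1.66 rad/s²

I = (2/5)MR² = (2/5)(7.85)(0.656)² = 1.351 kg·m².
Only the tangential component produces torque: τ = F R sinθ = (4.37)(0.656) sin 51.5° = 2.244 N·m.
Newton's second law for rotation, τ = Iα, gives α = τ/I = 2.244/1.351 = 1.660 rad/s².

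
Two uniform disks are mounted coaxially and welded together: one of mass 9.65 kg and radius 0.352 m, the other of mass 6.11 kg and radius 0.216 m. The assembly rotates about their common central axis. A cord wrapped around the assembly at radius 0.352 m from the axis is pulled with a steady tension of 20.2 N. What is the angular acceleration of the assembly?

α ≈ 9.60 rad/s²

I = ½M₁R₁² + ½M₂R₂² = ½(9.65)(0.352)² + ½(6.11)(0.216)² = 0.7404 kg·m².
τ = F r = (20.2)(0.352) = 7.110 N·m.
α = τ/I = 7.110/0.7404 = 9.604 rad/s².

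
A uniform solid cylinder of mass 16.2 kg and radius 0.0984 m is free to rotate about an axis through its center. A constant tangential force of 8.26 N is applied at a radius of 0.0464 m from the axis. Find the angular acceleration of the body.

α ≈ 4.89 rad/s²

I = ½MR² = (1/2)(16.2)(0.0984)² = 0.07843 kg·m².
τ = F·r = (8.26)(0.0464) = 0.3833 N·m.
From τ = Iα: α = 0.3833/0.07843 = 4.887 rad/s².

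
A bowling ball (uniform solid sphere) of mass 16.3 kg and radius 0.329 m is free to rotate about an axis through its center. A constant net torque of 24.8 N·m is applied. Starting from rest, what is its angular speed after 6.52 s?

ω ≈ 229 rad/s

I = (2/5)MR² = (2/5)(16.3)(0.329)² = 0.7057 kg·m².
α = τ/I = 24.8/0.7057 = 35.14 rad/s².
ω = ω₀ + αt = 0 + (35.14)(6.52) = 229.1 rad/s.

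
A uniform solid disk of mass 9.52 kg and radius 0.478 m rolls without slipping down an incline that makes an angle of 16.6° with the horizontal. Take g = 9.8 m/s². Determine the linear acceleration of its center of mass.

Translation along the incline: Mg sinθ − f = Ma.
Rotation about the center: fR = Iα with I = ½MR². No-slip gives a = αR, so f = (I/R²)a = (1/2)M a.
Substituting: Mg sinθ = (1 + 0.5000)Ma, so a = g sinθ/(1 + 0.5000) = (9.8) sin 16.6° / 1.500 = 1.866 m/s².

a ≈ 1.87 m/s²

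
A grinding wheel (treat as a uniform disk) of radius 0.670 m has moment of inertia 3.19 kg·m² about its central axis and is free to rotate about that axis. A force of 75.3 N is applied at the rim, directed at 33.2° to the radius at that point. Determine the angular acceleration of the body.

Only the tangential component produces torque: τ = F R sinθ = (75.3)(0.670) sin 33.2° = 27.63 N·m.
Newton's second law for rotation, τ = Iα, gives α = τ/I = 27.63/3.190 = 8.660 rad/s².

α ≈ 8.66 rad/s²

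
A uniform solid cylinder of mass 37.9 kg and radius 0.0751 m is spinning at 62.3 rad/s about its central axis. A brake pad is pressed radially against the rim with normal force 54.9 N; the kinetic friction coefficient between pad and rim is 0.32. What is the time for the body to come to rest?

I = ½MR² = (1/2)(37.9)(0.0751)² = 0.1069 kg·m².
Friction force f = μN = (0.32)(54.9) = 17.57 N at the rim; torque magnitude τ = fR = 1.319 N·m, opposing ω.
|α| = τ/I = 1.319/0.1069 = 12.34 rad/s² (deceleration).
0 = ω₀ − |α|t ⇒ t = ω₀/|α| = 62.3/12.34 = 5.047 s.

t ≈ 5.05 s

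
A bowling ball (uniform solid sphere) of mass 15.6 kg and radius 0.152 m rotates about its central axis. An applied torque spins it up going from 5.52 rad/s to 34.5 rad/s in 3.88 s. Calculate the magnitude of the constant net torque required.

I = (2/5)MR² = (2/5)(15.6)(0.152)² = 0.1442 kg·m².
α = Δω/Δt = (34.5 − 5.52)/3.88 = 7.469 rad/s².
τ = Iα = (0.1442)(7.469) = 1.077 N·m.

τ ≈ 1.08 N·m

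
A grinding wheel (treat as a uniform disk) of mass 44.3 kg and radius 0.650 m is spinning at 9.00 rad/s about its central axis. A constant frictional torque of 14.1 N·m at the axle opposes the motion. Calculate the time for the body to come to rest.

I = ½MR² = (1/2)(44.3)(0.650)² = 9.358 kg·m².
The net torque has magnitude 14.1 N·m, opposing ω.
|α| = τ/I = 14.10/9.358 = 1.507 rad/s² (deceleration).
0 = ω₀ − |α|t ⇒ t = ω₀/|α| = 9.00/1.507 = 5.973 s.

t ≈ 5.97 s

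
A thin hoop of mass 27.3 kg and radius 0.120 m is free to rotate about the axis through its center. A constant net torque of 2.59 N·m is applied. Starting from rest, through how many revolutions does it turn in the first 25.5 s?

I = MR² = (27.3)(0.120)² = 0.3931 kg·m².
α = τ/I = 2.59/0.3931 = 6.588 rad/s².
θ = ½αt² = ½(6.588)(25.5)² = 2142 rad.
Revolutions = θ/(2π) = 340.9.

≈ 341 revolutions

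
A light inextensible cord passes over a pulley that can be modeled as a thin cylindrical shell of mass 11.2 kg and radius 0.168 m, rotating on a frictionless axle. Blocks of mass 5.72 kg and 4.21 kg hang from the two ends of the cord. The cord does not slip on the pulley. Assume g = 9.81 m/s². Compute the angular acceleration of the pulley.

I = MR² = (11.2)(0.168)² = 0.3161 kg·m².
Heavier block: m₁g − T₁ = m₁a. Lighter block: T₂ − m₂g = m₂a.
Pulley: (T₁ − T₂)R = Iα = I(a/R), so T₁ − T₂ = (I/R²)a = 1·M_p a = 11.20·a.
Adding the three: (m₁ − m₂)g = (m₁ + m₂ + 11.20)a, so a = (5.72 − 4.21)(9.81)/(5.72 + 4.21 + 11.20) = 0.7010 m/s².
α = a/R = 0.7010/0.168 = 4.173 rad/s².

α ≈ 4.17 rad/s²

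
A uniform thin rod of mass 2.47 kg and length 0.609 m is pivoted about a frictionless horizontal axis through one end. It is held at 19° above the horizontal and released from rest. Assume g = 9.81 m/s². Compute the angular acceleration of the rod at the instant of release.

α ≈ 22.8 rad/s²

About the pivot, I = (1/3)ML² = (1/3)(2.47)(0.609)² = 0.3054 kg·m².
The weight acts at the center, a distance L/2 = 0.3045 m from the pivot; τ = Mg(L/2) cos 19° = 6.976 N·m.
α = τ/I = 6.976/0.3054 = 22.85 rad/s².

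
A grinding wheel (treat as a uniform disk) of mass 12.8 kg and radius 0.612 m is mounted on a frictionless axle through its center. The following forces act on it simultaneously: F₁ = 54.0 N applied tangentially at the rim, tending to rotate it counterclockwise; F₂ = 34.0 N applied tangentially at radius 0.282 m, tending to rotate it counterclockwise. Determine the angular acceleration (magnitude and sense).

α ≈ 17.8 rad/s², counterclockwise

I = ½MR² = (1/2)(12.8)(0.612)² = 2.397 kg·m².
Taking counterclockwise as positive: τ₁ = +(54.0)(0.612) = +33.05 N·m; τ₂ = +(34.0)(0.282) = +9.588 N·m.
Net torque τ = 42.64 N·m.
α = τ/I = 42.64/2.397 = 17.79 rad/s².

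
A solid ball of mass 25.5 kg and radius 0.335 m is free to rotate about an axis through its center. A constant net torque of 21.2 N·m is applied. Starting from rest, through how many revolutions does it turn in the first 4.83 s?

≈ 34.4 revolutions

I = (2/5)MR² = (2/5)(25.5)(0.335)² = 1.145 kg·m².
α = τ/I = 21.2/1.145 = 18.52 rad/s².
θ = ½αt² = ½(18.52)(4.83)² = 216.0 rad.
Revolutions = θ/(2π) = 34.38.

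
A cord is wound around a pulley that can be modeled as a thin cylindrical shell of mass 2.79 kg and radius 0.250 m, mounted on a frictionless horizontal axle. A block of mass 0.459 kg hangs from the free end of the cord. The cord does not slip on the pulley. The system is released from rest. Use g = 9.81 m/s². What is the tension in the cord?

I = MR² = (2.79)(0.250)² = 0.1744 kg·m².
Block: mg − T = ma. Pulley: TR = Iα. No-slip: a = αR, so T = (I/R²)a = 2.790·a.
Then mg = (m + 2.790)a, so a = (0.459)(9.81)/(0.459 + 2.790) = 1.386 m/s².
T = 2.790·a = 3.867 N.

T ≈ 3.87 N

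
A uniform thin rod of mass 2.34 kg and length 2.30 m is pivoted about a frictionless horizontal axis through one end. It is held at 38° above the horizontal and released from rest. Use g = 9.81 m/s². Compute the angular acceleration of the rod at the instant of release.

About the pivot, I = (1/3)ML² = (1/3)(2.34)(2.30)² = 4.126 kg·m².
The weight acts at the center, a distance L/2 = 1.150 m from the pivot; τ = Mg(L/2) cos 38° = 20.80 N·m.
α = τ/I = 20.80/4.126 = 5.042 rad/s².

α ≈ 5.04 rad/s²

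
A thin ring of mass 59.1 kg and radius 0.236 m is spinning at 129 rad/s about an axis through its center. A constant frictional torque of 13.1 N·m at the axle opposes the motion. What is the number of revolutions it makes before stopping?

≈ 333 revolutions

I = MR² = (59.1)(0.236)² = 3.292 kg·m².
The net torque has magnitude 13.1 N·m, opposing ω.
|α| = τ/I = 13.10/3.292 = 3.980 rad/s² (deceleration).
ω² = ω₀² − 2|α|θ with ω = 0 ⇒ θ = ω₀²/(2|α|) = 2091 rad = 332.7 rev.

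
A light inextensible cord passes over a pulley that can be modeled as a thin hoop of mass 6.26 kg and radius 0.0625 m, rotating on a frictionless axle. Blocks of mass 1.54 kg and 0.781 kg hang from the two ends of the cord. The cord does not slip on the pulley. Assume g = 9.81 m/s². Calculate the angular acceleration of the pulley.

α ≈ 13.9 rad/s²

I = MR² = (6.26)(0.0625)² = 0.02445 kg·m².
Heavier block: m₁g − T₁ = m₁a. Lighter block: T₂ − m₂g = m₂a.
Pulley: (T₁ − T₂)R = Iα = I(a/R), so T₁ − T₂ = (I/R²)a = 1·M_p a = 6.260·a.
Adding the three: (m₁ − m₂)g = (m₁ + m₂ + 6.260)a, so a = (1.54 − 0.781)(9.81)/(1.54 + 0.781 + 6.260) = 0.8677 m/s².
α = a/R = 0.8677/0.0625 = 13.88 rad/s².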